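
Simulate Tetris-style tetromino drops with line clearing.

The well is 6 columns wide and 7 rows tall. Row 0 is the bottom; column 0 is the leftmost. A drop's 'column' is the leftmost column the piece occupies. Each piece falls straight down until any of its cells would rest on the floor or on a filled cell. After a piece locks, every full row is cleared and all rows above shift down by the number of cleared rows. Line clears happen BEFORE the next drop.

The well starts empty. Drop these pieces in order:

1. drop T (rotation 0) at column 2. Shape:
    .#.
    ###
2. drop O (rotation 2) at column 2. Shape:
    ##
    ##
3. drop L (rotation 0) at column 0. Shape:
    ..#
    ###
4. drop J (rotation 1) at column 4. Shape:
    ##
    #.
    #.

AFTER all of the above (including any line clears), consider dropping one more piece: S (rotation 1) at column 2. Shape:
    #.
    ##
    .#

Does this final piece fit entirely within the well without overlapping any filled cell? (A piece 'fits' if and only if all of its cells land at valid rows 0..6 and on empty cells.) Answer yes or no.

Drop 1: T rot0 at col 2 lands with bottom-row=0; cleared 0 line(s) (total 0); column heights now [0 0 1 2 1 0], max=2
Drop 2: O rot2 at col 2 lands with bottom-row=2; cleared 0 line(s) (total 0); column heights now [0 0 4 4 1 0], max=4
Drop 3: L rot0 at col 0 lands with bottom-row=4; cleared 0 line(s) (total 0); column heights now [5 5 6 4 1 0], max=6
Drop 4: J rot1 at col 4 lands with bottom-row=1; cleared 0 line(s) (total 0); column heights now [5 5 6 4 4 4], max=6
Test piece S rot1 at col 2 (width 2): heights before test = [5 5 6 4 4 4]; fits = False

Answer: no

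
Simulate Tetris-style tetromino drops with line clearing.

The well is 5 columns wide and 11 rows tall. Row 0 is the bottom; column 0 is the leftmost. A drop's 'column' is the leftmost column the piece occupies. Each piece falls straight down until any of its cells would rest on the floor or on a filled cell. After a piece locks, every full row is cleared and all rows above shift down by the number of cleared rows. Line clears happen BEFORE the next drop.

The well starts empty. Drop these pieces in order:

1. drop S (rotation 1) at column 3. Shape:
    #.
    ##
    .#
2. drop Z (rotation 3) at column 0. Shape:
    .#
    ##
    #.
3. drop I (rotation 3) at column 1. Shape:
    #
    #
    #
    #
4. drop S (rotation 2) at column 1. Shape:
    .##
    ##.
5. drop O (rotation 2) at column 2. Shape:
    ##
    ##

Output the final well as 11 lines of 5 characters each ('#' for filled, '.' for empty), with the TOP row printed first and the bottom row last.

Drop 1: S rot1 at col 3 lands with bottom-row=0; cleared 0 line(s) (total 0); column heights now [0 0 0 3 2], max=3
Drop 2: Z rot3 at col 0 lands with bottom-row=0; cleared 0 line(s) (total 0); column heights now [2 3 0 3 2], max=3
Drop 3: I rot3 at col 1 lands with bottom-row=3; cleared 0 line(s) (total 0); column heights now [2 7 0 3 2], max=7
Drop 4: S rot2 at col 1 lands with bottom-row=7; cleared 0 line(s) (total 0); column heights now [2 8 9 9 2], max=9
Drop 5: O rot2 at col 2 lands with bottom-row=9; cleared 0 line(s) (total 0); column heights now [2 8 11 11 2], max=11

Answer: ..##.
..##.
..##.
.##..
.#...
.#...
.#...
.#...
.#.#.
##.##
#...#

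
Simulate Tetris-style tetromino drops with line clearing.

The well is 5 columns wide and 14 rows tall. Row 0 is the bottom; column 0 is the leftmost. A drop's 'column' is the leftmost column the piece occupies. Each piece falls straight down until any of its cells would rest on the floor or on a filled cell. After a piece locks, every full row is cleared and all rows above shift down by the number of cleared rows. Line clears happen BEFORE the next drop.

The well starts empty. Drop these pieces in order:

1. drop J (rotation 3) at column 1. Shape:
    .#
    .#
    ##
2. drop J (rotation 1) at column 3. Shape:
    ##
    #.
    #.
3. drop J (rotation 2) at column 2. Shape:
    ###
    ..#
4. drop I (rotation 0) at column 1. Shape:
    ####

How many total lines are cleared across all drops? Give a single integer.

Drop 1: J rot3 at col 1 lands with bottom-row=0; cleared 0 line(s) (total 0); column heights now [0 1 3 0 0], max=3
Drop 2: J rot1 at col 3 lands with bottom-row=0; cleared 0 line(s) (total 0); column heights now [0 1 3 3 3], max=3
Drop 3: J rot2 at col 2 lands with bottom-row=3; cleared 0 line(s) (total 0); column heights now [0 1 5 5 5], max=5
Drop 4: I rot0 at col 1 lands with bottom-row=5; cleared 0 line(s) (total 0); column heights now [0 6 6 6 6], max=6

Answer: 0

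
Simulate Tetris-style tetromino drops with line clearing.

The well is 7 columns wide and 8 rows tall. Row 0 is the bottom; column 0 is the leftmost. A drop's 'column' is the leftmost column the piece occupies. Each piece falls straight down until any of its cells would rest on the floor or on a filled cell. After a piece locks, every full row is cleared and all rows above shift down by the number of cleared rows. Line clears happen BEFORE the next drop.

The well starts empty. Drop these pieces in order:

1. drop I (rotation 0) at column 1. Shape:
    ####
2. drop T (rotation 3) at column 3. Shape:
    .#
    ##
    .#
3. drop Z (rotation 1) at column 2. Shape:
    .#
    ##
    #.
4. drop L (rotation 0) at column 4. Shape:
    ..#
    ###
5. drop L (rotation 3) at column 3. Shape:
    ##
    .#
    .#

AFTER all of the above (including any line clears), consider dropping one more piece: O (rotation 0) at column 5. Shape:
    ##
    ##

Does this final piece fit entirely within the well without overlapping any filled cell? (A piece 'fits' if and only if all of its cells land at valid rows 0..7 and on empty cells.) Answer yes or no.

Drop 1: I rot0 at col 1 lands with bottom-row=0; cleared 0 line(s) (total 0); column heights now [0 1 1 1 1 0 0], max=1
Drop 2: T rot3 at col 3 lands with bottom-row=1; cleared 0 line(s) (total 0); column heights now [0 1 1 3 4 0 0], max=4
Drop 3: Z rot1 at col 2 lands with bottom-row=2; cleared 0 line(s) (total 0); column heights now [0 1 4 5 4 0 0], max=5
Drop 4: L rot0 at col 4 lands with bottom-row=4; cleared 0 line(s) (total 0); column heights now [0 1 4 5 5 5 6], max=6
Drop 5: L rot3 at col 3 lands with bottom-row=5; cleared 0 line(s) (total 0); column heights now [0 1 4 8 8 5 6], max=8
Test piece O rot0 at col 5 (width 2): heights before test = [0 1 4 8 8 5 6]; fits = True

Answer: yes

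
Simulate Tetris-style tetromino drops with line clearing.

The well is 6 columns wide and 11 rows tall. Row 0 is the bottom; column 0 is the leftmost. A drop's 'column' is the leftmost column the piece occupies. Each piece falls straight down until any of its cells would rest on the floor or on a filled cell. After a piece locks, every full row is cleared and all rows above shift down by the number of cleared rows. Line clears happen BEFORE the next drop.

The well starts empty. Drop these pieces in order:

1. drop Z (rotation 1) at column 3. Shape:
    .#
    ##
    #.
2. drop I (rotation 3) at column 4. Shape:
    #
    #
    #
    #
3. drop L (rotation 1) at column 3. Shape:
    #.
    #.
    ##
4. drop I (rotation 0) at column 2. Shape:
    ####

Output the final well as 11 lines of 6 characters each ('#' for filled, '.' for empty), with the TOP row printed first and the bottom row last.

Drop 1: Z rot1 at col 3 lands with bottom-row=0; cleared 0 line(s) (total 0); column heights now [0 0 0 2 3 0], max=3
Drop 2: I rot3 at col 4 lands with bottom-row=3; cleared 0 line(s) (total 0); column heights now [0 0 0 2 7 0], max=7
Drop 3: L rot1 at col 3 lands with bottom-row=7; cleared 0 line(s) (total 0); column heights now [0 0 0 10 8 0], max=10
Drop 4: I rot0 at col 2 lands with bottom-row=10; cleared 0 line(s) (total 0); column heights now [0 0 11 11 11 11], max=11

Answer: ..####
...#..
...#..
...##.
....#.
....#.
....#.
....#.
....#.
...##.
...#..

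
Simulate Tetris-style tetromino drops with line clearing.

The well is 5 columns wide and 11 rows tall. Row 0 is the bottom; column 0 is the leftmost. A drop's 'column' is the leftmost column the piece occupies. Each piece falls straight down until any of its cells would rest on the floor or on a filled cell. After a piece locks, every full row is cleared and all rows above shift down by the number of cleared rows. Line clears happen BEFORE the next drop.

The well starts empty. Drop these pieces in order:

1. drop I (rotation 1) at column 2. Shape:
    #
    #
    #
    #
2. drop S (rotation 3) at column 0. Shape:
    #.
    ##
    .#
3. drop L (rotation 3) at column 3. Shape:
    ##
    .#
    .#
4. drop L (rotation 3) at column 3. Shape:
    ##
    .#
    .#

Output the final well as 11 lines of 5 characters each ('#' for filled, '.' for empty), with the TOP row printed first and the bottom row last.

Answer: .....
.....
.....
.....
.....
...##
....#
..#.#
#.###
###.#
.##.#

Derivation:
Drop 1: I rot1 at col 2 lands with bottom-row=0; cleared 0 line(s) (total 0); column heights now [0 0 4 0 0], max=4
Drop 2: S rot3 at col 0 lands with bottom-row=0; cleared 0 line(s) (total 0); column heights now [3 2 4 0 0], max=4
Drop 3: L rot3 at col 3 lands with bottom-row=0; cleared 0 line(s) (total 0); column heights now [3 2 4 3 3], max=4
Drop 4: L rot3 at col 3 lands with bottom-row=3; cleared 0 line(s) (total 0); column heights now [3 2 4 6 6], max=6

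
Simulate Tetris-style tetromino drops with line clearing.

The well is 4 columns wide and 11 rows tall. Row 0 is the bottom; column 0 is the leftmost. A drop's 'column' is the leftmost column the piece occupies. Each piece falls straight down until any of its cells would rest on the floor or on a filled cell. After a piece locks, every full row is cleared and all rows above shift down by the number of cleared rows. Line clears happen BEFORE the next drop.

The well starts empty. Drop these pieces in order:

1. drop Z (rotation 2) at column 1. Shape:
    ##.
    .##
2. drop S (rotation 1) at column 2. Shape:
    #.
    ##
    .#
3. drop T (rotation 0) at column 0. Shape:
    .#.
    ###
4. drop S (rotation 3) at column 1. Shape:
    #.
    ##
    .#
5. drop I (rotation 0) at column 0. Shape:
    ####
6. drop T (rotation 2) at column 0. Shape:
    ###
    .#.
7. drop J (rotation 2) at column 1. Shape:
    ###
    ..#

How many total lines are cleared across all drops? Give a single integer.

Answer: 2

Derivation:
Drop 1: Z rot2 at col 1 lands with bottom-row=0; cleared 0 line(s) (total 0); column heights now [0 2 2 1], max=2
Drop 2: S rot1 at col 2 lands with bottom-row=1; cleared 0 line(s) (total 0); column heights now [0 2 4 3], max=4
Drop 3: T rot0 at col 0 lands with bottom-row=4; cleared 0 line(s) (total 0); column heights now [5 6 5 3], max=6
Drop 4: S rot3 at col 1 lands with bottom-row=5; cleared 0 line(s) (total 0); column heights now [5 8 7 3], max=8
Drop 5: I rot0 at col 0 lands with bottom-row=8; cleared 1 line(s) (total 1); column heights now [5 8 7 3], max=8
Drop 6: T rot2 at col 0 lands with bottom-row=8; cleared 0 line(s) (total 1); column heights now [10 10 10 3], max=10
Drop 7: J rot2 at col 1 lands with bottom-row=9; cleared 1 line(s) (total 2); column heights now [5 10 10 10], max=10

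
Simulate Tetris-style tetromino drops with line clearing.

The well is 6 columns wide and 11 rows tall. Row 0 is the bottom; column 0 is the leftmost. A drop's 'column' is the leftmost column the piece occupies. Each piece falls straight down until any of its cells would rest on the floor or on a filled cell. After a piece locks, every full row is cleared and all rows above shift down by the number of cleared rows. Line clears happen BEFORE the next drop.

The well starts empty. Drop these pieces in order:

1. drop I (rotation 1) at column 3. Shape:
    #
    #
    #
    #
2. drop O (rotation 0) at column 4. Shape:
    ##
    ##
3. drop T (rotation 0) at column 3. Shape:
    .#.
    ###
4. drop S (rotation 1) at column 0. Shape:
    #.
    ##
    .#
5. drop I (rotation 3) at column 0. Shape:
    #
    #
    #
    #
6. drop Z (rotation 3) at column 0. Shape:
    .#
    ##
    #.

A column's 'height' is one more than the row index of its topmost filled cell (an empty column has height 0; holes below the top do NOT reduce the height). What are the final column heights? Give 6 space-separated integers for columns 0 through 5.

Drop 1: I rot1 at col 3 lands with bottom-row=0; cleared 0 line(s) (total 0); column heights now [0 0 0 4 0 0], max=4
Drop 2: O rot0 at col 4 lands with bottom-row=0; cleared 0 line(s) (total 0); column heights now [0 0 0 4 2 2], max=4
Drop 3: T rot0 at col 3 lands with bottom-row=4; cleared 0 line(s) (total 0); column heights now [0 0 0 5 6 5], max=6
Drop 4: S rot1 at col 0 lands with bottom-row=0; cleared 0 line(s) (total 0); column heights now [3 2 0 5 6 5], max=6
Drop 5: I rot3 at col 0 lands with bottom-row=3; cleared 0 line(s) (total 0); column heights now [7 2 0 5 6 5], max=7
Drop 6: Z rot3 at col 0 lands with bottom-row=7; cleared 0 line(s) (total 0); column heights now [9 10 0 5 6 5], max=10

Answer: 9 10 0 5 6 5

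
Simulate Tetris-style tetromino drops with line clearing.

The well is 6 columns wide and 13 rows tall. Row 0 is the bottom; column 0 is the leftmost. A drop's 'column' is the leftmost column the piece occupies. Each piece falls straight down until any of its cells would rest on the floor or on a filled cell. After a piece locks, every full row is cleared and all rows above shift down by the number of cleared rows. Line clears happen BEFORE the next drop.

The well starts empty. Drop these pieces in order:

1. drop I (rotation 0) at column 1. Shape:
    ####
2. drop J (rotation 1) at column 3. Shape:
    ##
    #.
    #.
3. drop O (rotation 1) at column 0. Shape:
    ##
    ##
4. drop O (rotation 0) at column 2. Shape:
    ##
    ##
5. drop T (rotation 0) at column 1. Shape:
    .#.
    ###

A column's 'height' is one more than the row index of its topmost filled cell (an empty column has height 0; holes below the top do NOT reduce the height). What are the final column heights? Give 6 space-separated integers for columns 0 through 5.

Answer: 3 7 8 7 4 0

Derivation:
Drop 1: I rot0 at col 1 lands with bottom-row=0; cleared 0 line(s) (total 0); column heights now [0 1 1 1 1 0], max=1
Drop 2: J rot1 at col 3 lands with bottom-row=1; cleared 0 line(s) (total 0); column heights now [0 1 1 4 4 0], max=4
Drop 3: O rot1 at col 0 lands with bottom-row=1; cleared 0 line(s) (total 0); column heights now [3 3 1 4 4 0], max=4
Drop 4: O rot0 at col 2 lands with bottom-row=4; cleared 0 line(s) (total 0); column heights now [3 3 6 6 4 0], max=6
Drop 5: T rot0 at col 1 lands with bottom-row=6; cleared 0 line(s) (total 0); column heights now [3 7 8 7 4 0], max=8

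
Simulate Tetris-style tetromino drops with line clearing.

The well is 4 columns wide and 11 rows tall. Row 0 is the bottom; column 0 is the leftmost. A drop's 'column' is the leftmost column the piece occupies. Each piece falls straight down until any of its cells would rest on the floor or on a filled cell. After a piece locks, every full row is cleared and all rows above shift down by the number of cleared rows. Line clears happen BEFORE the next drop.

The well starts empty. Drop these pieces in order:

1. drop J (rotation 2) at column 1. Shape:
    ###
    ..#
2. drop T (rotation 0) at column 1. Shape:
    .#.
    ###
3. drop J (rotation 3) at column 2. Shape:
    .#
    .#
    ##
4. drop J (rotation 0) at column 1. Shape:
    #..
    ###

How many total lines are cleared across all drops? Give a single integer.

Answer: 0

Derivation:
Drop 1: J rot2 at col 1 lands with bottom-row=0; cleared 0 line(s) (total 0); column heights now [0 2 2 2], max=2
Drop 2: T rot0 at col 1 lands with bottom-row=2; cleared 0 line(s) (total 0); column heights now [0 3 4 3], max=4
Drop 3: J rot3 at col 2 lands with bottom-row=4; cleared 0 line(s) (total 0); column heights now [0 3 5 7], max=7
Drop 4: J rot0 at col 1 lands with bottom-row=7; cleared 0 line(s) (total 0); column heights now [0 9 8 8], max=9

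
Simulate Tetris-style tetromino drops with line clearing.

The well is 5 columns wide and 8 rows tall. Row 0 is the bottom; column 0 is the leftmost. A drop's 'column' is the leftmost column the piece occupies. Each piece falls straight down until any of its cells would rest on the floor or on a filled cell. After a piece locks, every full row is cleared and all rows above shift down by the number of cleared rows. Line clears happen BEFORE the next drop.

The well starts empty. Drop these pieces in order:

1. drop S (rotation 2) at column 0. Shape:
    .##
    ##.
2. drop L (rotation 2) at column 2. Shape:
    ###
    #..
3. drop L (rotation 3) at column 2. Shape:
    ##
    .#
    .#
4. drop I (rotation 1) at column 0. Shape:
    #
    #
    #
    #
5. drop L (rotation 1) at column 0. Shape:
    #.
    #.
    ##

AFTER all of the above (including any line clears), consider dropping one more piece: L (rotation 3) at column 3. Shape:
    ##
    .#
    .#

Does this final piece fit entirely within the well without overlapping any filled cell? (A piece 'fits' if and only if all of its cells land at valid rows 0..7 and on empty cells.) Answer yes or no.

Answer: yes

Derivation:
Drop 1: S rot2 at col 0 lands with bottom-row=0; cleared 0 line(s) (total 0); column heights now [1 2 2 0 0], max=2
Drop 2: L rot2 at col 2 lands with bottom-row=2; cleared 0 line(s) (total 0); column heights now [1 2 4 4 4], max=4
Drop 3: L rot3 at col 2 lands with bottom-row=4; cleared 0 line(s) (total 0); column heights now [1 2 7 7 4], max=7
Drop 4: I rot1 at col 0 lands with bottom-row=1; cleared 0 line(s) (total 0); column heights now [5 2 7 7 4], max=7
Drop 5: L rot1 at col 0 lands with bottom-row=5; cleared 0 line(s) (total 0); column heights now [8 6 7 7 4], max=8
Test piece L rot3 at col 3 (width 2): heights before test = [8 6 7 7 4]; fits = True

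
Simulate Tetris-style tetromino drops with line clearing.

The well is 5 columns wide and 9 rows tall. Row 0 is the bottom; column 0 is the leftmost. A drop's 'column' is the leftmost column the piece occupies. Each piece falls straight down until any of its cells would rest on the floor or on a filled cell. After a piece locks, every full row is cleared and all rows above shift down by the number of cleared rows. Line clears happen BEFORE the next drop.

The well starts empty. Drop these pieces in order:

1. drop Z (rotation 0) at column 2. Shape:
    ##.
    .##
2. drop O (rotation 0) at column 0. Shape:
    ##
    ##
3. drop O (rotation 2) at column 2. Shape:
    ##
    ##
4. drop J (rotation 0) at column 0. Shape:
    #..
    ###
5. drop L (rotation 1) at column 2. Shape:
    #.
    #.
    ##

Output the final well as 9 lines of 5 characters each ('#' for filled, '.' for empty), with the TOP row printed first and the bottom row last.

Drop 1: Z rot0 at col 2 lands with bottom-row=0; cleared 0 line(s) (total 0); column heights now [0 0 2 2 1], max=2
Drop 2: O rot0 at col 0 lands with bottom-row=0; cleared 0 line(s) (total 0); column heights now [2 2 2 2 1], max=2
Drop 3: O rot2 at col 2 lands with bottom-row=2; cleared 0 line(s) (total 0); column heights now [2 2 4 4 1], max=4
Drop 4: J rot0 at col 0 lands with bottom-row=4; cleared 0 line(s) (total 0); column heights now [6 5 5 4 1], max=6
Drop 5: L rot1 at col 2 lands with bottom-row=5; cleared 0 line(s) (total 0); column heights now [6 5 8 6 1], max=8

Answer: .....
..#..
..#..
#.##.
###..
..##.
..##.
####.
##.##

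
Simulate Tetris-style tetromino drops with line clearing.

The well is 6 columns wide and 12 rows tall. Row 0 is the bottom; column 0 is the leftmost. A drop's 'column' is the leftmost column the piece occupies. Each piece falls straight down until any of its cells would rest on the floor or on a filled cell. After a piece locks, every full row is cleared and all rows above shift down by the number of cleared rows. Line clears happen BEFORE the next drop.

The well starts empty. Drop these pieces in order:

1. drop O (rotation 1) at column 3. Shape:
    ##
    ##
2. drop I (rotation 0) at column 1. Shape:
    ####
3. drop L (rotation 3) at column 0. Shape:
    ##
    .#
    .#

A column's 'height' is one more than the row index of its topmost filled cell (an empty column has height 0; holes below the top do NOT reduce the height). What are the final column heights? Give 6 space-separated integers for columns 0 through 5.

Drop 1: O rot1 at col 3 lands with bottom-row=0; cleared 0 line(s) (total 0); column heights now [0 0 0 2 2 0], max=2
Drop 2: I rot0 at col 1 lands with bottom-row=2; cleared 0 line(s) (total 0); column heights now [0 3 3 3 3 0], max=3
Drop 3: L rot3 at col 0 lands with bottom-row=3; cleared 0 line(s) (total 0); column heights now [6 6 3 3 3 0], max=6

Answer: 6 6 3 3 3 0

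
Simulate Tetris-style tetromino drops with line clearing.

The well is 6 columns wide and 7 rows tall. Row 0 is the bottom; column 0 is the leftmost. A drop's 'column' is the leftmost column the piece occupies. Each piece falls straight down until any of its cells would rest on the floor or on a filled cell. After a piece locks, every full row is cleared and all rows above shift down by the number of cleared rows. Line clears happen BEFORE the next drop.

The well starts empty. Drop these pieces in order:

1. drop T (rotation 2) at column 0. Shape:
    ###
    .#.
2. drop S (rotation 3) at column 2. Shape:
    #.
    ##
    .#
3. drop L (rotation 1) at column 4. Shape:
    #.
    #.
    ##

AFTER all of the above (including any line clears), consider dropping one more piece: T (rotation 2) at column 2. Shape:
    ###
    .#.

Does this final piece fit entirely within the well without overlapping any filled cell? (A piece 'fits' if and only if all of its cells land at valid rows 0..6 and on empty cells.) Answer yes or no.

Drop 1: T rot2 at col 0 lands with bottom-row=0; cleared 0 line(s) (total 0); column heights now [2 2 2 0 0 0], max=2
Drop 2: S rot3 at col 2 lands with bottom-row=1; cleared 0 line(s) (total 0); column heights now [2 2 4 3 0 0], max=4
Drop 3: L rot1 at col 4 lands with bottom-row=0; cleared 0 line(s) (total 0); column heights now [2 2 4 3 3 1], max=4
Test piece T rot2 at col 2 (width 3): heights before test = [2 2 4 3 3 1]; fits = True

Answer: yes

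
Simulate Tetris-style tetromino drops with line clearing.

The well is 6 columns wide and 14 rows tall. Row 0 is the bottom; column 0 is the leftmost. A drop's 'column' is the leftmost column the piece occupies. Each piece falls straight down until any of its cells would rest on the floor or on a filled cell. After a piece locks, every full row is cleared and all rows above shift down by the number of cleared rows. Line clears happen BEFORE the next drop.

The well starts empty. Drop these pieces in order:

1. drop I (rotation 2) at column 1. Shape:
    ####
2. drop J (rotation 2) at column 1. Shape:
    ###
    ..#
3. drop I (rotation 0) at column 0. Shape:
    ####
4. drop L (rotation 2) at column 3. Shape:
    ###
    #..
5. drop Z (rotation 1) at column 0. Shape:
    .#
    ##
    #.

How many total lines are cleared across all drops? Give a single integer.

Answer: 0

Derivation:
Drop 1: I rot2 at col 1 lands with bottom-row=0; cleared 0 line(s) (total 0); column heights now [0 1 1 1 1 0], max=1
Drop 2: J rot2 at col 1 lands with bottom-row=1; cleared 0 line(s) (total 0); column heights now [0 3 3 3 1 0], max=3
Drop 3: I rot0 at col 0 lands with bottom-row=3; cleared 0 line(s) (total 0); column heights now [4 4 4 4 1 0], max=4
Drop 4: L rot2 at col 3 lands with bottom-row=4; cleared 0 line(s) (total 0); column heights now [4 4 4 6 6 6], max=6
Drop 5: Z rot1 at col 0 lands with bottom-row=4; cleared 0 line(s) (total 0); column heights now [6 7 4 6 6 6], max=7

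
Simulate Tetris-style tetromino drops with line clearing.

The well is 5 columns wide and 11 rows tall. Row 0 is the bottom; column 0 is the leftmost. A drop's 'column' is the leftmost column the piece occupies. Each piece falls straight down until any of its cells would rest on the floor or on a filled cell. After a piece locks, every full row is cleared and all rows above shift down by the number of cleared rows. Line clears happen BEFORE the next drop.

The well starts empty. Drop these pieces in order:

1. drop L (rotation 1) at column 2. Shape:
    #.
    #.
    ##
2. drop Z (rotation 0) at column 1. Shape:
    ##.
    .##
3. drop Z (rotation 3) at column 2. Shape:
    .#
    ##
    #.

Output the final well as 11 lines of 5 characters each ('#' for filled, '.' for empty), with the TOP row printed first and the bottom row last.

Answer: .....
.....
.....
...#.
..##.
..#..
.##..
..##.
..#..
..#..
..##.

Derivation:
Drop 1: L rot1 at col 2 lands with bottom-row=0; cleared 0 line(s) (total 0); column heights now [0 0 3 1 0], max=3
Drop 2: Z rot0 at col 1 lands with bottom-row=3; cleared 0 line(s) (total 0); column heights now [0 5 5 4 0], max=5
Drop 3: Z rot3 at col 2 lands with bottom-row=5; cleared 0 line(s) (total 0); column heights now [0 5 7 8 0], max=8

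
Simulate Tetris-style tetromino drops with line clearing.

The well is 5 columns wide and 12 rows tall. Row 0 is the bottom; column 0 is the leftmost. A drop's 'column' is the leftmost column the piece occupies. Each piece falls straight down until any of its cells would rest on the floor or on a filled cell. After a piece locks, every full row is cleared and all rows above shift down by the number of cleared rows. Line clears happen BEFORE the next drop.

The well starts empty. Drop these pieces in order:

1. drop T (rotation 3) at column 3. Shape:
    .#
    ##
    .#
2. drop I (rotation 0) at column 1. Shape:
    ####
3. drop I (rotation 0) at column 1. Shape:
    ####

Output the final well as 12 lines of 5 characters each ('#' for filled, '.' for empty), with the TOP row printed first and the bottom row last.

Answer: .....
.....
.....
.....
.....
.....
.....
.####
.####
....#
...##
....#

Derivation:
Drop 1: T rot3 at col 3 lands with bottom-row=0; cleared 0 line(s) (total 0); column heights now [0 0 0 2 3], max=3
Drop 2: I rot0 at col 1 lands with bottom-row=3; cleared 0 line(s) (total 0); column heights now [0 4 4 4 4], max=4
Drop 3: I rot0 at col 1 lands with bottom-row=4; cleared 0 line(s) (total 0); column heights now [0 5 5 5 5], max=5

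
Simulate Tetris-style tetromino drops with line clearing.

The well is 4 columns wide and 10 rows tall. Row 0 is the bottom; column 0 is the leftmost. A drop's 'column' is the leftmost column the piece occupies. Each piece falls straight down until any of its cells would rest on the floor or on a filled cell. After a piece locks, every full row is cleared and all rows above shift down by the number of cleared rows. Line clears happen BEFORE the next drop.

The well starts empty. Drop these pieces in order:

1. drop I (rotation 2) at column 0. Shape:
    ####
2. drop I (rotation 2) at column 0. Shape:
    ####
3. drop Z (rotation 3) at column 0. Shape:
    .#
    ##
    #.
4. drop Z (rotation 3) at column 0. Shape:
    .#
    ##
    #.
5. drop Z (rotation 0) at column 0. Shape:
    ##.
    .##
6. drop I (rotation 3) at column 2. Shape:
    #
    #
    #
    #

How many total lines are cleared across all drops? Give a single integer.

Drop 1: I rot2 at col 0 lands with bottom-row=0; cleared 1 line(s) (total 1); column heights now [0 0 0 0], max=0
Drop 2: I rot2 at col 0 lands with bottom-row=0; cleared 1 line(s) (total 2); column heights now [0 0 0 0], max=0
Drop 3: Z rot3 at col 0 lands with bottom-row=0; cleared 0 line(s) (total 2); column heights now [2 3 0 0], max=3
Drop 4: Z rot3 at col 0 lands with bottom-row=2; cleared 0 line(s) (total 2); column heights now [4 5 0 0], max=5
Drop 5: Z rot0 at col 0 lands with bottom-row=5; cleared 0 line(s) (total 2); column heights now [7 7 6 0], max=7
Drop 6: I rot3 at col 2 lands with bottom-row=6; cleared 0 line(s) (total 2); column heights now [7 7 10 0], max=10

Answer: 2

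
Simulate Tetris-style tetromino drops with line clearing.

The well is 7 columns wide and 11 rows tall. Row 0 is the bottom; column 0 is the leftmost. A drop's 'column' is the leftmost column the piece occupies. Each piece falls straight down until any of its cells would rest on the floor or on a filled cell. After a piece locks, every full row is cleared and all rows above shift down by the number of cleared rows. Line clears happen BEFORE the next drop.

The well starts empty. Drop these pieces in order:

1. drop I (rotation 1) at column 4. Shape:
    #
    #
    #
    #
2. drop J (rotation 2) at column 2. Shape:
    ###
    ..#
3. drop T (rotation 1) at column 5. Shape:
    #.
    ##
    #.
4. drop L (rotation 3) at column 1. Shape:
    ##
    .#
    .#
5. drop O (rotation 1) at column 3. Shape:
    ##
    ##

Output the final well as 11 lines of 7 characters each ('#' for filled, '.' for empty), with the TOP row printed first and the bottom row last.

Drop 1: I rot1 at col 4 lands with bottom-row=0; cleared 0 line(s) (total 0); column heights now [0 0 0 0 4 0 0], max=4
Drop 2: J rot2 at col 2 lands with bottom-row=4; cleared 0 line(s) (total 0); column heights now [0 0 6 6 6 0 0], max=6
Drop 3: T rot1 at col 5 lands with bottom-row=0; cleared 0 line(s) (total 0); column heights now [0 0 6 6 6 3 2], max=6
Drop 4: L rot3 at col 1 lands with bottom-row=6; cleared 0 line(s) (total 0); column heights now [0 9 9 6 6 3 2], max=9
Drop 5: O rot1 at col 3 lands with bottom-row=6; cleared 0 line(s) (total 0); column heights now [0 9 9 8 8 3 2], max=9

Answer: .......
.......
.##....
..###..
..###..
..###..
....#..
....#..
....##.
....###
....##.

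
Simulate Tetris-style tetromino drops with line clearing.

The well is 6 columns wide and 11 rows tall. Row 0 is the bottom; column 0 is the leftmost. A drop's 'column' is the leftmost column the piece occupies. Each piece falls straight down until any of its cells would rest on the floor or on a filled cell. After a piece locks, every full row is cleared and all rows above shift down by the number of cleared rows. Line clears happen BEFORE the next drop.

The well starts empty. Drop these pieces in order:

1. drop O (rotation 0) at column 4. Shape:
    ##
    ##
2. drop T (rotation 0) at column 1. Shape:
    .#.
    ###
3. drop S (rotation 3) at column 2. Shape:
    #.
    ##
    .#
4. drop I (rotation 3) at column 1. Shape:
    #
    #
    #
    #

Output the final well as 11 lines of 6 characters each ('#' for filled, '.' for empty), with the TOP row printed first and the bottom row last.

Answer: ......
......
......
......
......
......
.#....
.##...
.###..
.#####
.#####

Derivation:
Drop 1: O rot0 at col 4 lands with bottom-row=0; cleared 0 line(s) (total 0); column heights now [0 0 0 0 2 2], max=2
Drop 2: T rot0 at col 1 lands with bottom-row=0; cleared 0 line(s) (total 0); column heights now [0 1 2 1 2 2], max=2
Drop 3: S rot3 at col 2 lands with bottom-row=1; cleared 0 line(s) (total 0); column heights now [0 1 4 3 2 2], max=4
Drop 4: I rot3 at col 1 lands with bottom-row=1; cleared 0 line(s) (total 0); column heights now [0 5 4 3 2 2], max=5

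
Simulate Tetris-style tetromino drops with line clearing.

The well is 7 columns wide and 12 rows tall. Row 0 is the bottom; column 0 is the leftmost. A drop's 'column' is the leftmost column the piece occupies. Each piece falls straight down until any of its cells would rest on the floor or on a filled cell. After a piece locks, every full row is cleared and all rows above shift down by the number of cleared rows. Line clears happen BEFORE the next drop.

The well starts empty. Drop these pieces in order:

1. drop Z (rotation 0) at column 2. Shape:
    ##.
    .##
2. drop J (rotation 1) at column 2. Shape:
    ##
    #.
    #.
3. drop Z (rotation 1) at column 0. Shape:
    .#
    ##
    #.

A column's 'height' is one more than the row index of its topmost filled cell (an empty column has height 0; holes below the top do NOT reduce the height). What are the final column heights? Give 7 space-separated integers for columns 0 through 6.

Answer: 2 3 5 5 1 0 0

Derivation:
Drop 1: Z rot0 at col 2 lands with bottom-row=0; cleared 0 line(s) (total 0); column heights now [0 0 2 2 1 0 0], max=2
Drop 2: J rot1 at col 2 lands with bottom-row=2; cleared 0 line(s) (total 0); column heights now [0 0 5 5 1 0 0], max=5
Drop 3: Z rot1 at col 0 lands with bottom-row=0; cleared 0 line(s) (total 0); column heights now [2 3 5 5 1 0 0], max=5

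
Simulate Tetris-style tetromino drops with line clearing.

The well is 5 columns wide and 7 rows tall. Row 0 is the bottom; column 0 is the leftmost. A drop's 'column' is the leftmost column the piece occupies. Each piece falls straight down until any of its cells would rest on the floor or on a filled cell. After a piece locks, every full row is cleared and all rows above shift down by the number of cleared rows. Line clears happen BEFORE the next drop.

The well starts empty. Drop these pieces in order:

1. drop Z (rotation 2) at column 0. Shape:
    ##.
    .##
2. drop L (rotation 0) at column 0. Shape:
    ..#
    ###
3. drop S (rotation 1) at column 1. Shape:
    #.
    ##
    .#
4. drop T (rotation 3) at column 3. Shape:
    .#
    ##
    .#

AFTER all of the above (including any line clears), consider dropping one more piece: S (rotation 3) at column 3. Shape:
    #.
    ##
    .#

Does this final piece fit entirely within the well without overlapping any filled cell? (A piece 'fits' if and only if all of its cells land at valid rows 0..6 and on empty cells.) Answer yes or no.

Drop 1: Z rot2 at col 0 lands with bottom-row=0; cleared 0 line(s) (total 0); column heights now [2 2 1 0 0], max=2
Drop 2: L rot0 at col 0 lands with bottom-row=2; cleared 0 line(s) (total 0); column heights now [3 3 4 0 0], max=4
Drop 3: S rot1 at col 1 lands with bottom-row=4; cleared 0 line(s) (total 0); column heights now [3 7 6 0 0], max=7
Drop 4: T rot3 at col 3 lands with bottom-row=0; cleared 0 line(s) (total 0); column heights now [3 7 6 2 3], max=7
Test piece S rot3 at col 3 (width 2): heights before test = [3 7 6 2 3]; fits = True

Answer: yes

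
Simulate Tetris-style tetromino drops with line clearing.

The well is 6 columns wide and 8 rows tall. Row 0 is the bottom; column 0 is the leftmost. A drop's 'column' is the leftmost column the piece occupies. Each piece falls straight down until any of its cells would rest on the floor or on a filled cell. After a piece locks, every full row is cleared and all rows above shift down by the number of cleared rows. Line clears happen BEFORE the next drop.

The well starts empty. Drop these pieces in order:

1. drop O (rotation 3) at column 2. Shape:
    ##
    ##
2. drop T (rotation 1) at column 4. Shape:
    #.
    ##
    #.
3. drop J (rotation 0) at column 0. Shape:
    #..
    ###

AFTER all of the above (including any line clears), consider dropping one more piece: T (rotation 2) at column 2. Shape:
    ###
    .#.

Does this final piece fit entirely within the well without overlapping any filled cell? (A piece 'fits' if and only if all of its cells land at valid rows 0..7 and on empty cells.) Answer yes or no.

Answer: yes

Derivation:
Drop 1: O rot3 at col 2 lands with bottom-row=0; cleared 0 line(s) (total 0); column heights now [0 0 2 2 0 0], max=2
Drop 2: T rot1 at col 4 lands with bottom-row=0; cleared 0 line(s) (total 0); column heights now [0 0 2 2 3 2], max=3
Drop 3: J rot0 at col 0 lands with bottom-row=2; cleared 0 line(s) (total 0); column heights now [4 3 3 2 3 2], max=4
Test piece T rot2 at col 2 (width 3): heights before test = [4 3 3 2 3 2]; fits = True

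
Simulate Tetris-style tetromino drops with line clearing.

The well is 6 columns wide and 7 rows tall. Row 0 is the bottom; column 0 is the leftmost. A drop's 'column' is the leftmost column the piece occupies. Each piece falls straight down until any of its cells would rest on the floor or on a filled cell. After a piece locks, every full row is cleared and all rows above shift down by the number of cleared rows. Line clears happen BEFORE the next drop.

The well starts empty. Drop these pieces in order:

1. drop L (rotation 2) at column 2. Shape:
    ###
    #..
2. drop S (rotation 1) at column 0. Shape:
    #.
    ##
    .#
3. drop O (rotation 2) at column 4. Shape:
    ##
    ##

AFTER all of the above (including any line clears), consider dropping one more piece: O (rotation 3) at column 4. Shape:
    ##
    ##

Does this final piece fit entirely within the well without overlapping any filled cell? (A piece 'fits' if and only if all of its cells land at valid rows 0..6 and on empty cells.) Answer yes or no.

Answer: yes

Derivation:
Drop 1: L rot2 at col 2 lands with bottom-row=0; cleared 0 line(s) (total 0); column heights now [0 0 2 2 2 0], max=2
Drop 2: S rot1 at col 0 lands with bottom-row=0; cleared 0 line(s) (total 0); column heights now [3 2 2 2 2 0], max=3
Drop 3: O rot2 at col 4 lands with bottom-row=2; cleared 0 line(s) (total 0); column heights now [3 2 2 2 4 4], max=4
Test piece O rot3 at col 4 (width 2): heights before test = [3 2 2 2 4 4]; fits = True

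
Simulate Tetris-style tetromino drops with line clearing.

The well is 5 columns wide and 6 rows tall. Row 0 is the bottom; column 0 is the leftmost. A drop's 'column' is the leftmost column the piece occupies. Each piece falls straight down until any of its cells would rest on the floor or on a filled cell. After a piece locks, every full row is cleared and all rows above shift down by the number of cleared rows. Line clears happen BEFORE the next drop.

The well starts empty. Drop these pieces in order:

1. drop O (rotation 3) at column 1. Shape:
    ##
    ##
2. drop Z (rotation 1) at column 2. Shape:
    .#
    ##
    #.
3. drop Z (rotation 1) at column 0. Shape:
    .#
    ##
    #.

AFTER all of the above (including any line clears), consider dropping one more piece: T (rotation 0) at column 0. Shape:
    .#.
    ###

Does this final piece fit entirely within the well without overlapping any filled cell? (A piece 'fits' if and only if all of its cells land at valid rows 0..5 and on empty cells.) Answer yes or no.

Answer: yes

Derivation:
Drop 1: O rot3 at col 1 lands with bottom-row=0; cleared 0 line(s) (total 0); column heights now [0 2 2 0 0], max=2
Drop 2: Z rot1 at col 2 lands with bottom-row=2; cleared 0 line(s) (total 0); column heights now [0 2 4 5 0], max=5
Drop 3: Z rot1 at col 0 lands with bottom-row=1; cleared 0 line(s) (total 0); column heights now [3 4 4 5 0], max=5
Test piece T rot0 at col 0 (width 3): heights before test = [3 4 4 5 0]; fits = True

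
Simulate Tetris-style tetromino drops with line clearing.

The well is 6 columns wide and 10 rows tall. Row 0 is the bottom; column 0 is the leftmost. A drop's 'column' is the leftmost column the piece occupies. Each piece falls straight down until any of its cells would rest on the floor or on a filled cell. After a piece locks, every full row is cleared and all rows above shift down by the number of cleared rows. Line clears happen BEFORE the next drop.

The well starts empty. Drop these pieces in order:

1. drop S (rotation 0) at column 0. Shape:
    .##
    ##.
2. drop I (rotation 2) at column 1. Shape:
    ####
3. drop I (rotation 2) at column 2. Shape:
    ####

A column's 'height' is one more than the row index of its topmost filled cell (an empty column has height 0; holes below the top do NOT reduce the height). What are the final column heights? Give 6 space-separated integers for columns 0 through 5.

Drop 1: S rot0 at col 0 lands with bottom-row=0; cleared 0 line(s) (total 0); column heights now [1 2 2 0 0 0], max=2
Drop 2: I rot2 at col 1 lands with bottom-row=2; cleared 0 line(s) (total 0); column heights now [1 3 3 3 3 0], max=3
Drop 3: I rot2 at col 2 lands with bottom-row=3; cleared 0 line(s) (total 0); column heights now [1 3 4 4 4 4], max=4

Answer: 1 3 4 4 4 4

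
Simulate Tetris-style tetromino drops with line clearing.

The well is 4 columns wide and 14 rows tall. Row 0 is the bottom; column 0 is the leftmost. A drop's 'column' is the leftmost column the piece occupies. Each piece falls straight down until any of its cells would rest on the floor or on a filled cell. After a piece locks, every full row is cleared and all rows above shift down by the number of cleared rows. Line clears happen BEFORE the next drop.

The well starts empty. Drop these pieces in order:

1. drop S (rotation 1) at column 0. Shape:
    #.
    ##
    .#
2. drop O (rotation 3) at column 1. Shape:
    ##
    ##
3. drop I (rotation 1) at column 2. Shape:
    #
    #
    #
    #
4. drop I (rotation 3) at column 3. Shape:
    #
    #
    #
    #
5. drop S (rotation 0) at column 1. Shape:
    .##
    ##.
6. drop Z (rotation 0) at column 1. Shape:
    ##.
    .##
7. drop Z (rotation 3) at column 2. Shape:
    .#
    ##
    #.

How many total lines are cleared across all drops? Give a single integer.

Answer: 1

Derivation:
Drop 1: S rot1 at col 0 lands with bottom-row=0; cleared 0 line(s) (total 0); column heights now [3 2 0 0], max=3
Drop 2: O rot3 at col 1 lands with bottom-row=2; cleared 0 line(s) (total 0); column heights now [3 4 4 0], max=4
Drop 3: I rot1 at col 2 lands with bottom-row=4; cleared 0 line(s) (total 0); column heights now [3 4 8 0], max=8
Drop 4: I rot3 at col 3 lands with bottom-row=0; cleared 1 line(s) (total 1); column heights now [2 3 7 3], max=7
Drop 5: S rot0 at col 1 lands with bottom-row=7; cleared 0 line(s) (total 1); column heights now [2 8 9 9], max=9
Drop 6: Z rot0 at col 1 lands with bottom-row=9; cleared 0 line(s) (total 1); column heights now [2 11 11 10], max=11
Drop 7: Z rot3 at col 2 lands with bottom-row=11; cleared 0 line(s) (total 1); column heights now [2 11 13 14], max=14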